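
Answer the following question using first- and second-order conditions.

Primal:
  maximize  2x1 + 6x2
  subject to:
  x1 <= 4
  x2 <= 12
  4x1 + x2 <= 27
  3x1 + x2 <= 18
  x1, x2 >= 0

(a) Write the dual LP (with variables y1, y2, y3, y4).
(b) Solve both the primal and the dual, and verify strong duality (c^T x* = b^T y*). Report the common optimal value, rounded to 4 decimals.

The standard primal-dual pair for 'max c^T x s.t. A x <= b, x >= 0' is:
  Dual:  min b^T y  s.t.  A^T y >= c,  y >= 0.

So the dual LP is:
  minimize  4y1 + 12y2 + 27y3 + 18y4
  subject to:
    y1 + 4y3 + 3y4 >= 2
    y2 + y3 + y4 >= 6
    y1, y2, y3, y4 >= 0

Solving the primal: x* = (2, 12).
  primal value c^T x* = 76.
Solving the dual: y* = (0, 5.3333, 0, 0.6667).
  dual value b^T y* = 76.
Strong duality: c^T x* = b^T y*. Confirmed.

76


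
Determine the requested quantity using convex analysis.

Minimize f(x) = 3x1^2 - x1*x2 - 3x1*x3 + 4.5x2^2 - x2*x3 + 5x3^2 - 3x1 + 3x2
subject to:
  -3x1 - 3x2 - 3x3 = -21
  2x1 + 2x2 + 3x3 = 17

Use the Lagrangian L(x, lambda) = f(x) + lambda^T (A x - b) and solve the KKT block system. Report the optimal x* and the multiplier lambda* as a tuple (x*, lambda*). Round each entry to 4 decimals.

Form the Lagrangian:
  L(x, lambda) = (1/2) x^T Q x + c^T x + lambda^T (A x - b)
Stationarity (grad_x L = 0): Q x + c + A^T lambda = 0.
Primal feasibility: A x = b.

This gives the KKT block system:
  [ Q   A^T ] [ x     ]   [-c ]
  [ A    0  ] [ lambda ] = [ b ]

Solving the linear system:
  x*      = (3.0588, 0.9412, 3)
  lambda* = (-7.8431, -14.4706)
  f(x*)   = 37.4706

x* = (3.0588, 0.9412, 3), lambda* = (-7.8431, -14.4706)


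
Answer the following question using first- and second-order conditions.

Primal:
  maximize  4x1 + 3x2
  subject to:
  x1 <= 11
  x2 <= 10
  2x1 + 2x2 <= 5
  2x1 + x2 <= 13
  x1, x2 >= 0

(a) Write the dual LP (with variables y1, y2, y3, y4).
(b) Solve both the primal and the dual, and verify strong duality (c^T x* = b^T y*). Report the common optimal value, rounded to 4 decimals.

The standard primal-dual pair for 'max c^T x s.t. A x <= b, x >= 0' is:
  Dual:  min b^T y  s.t.  A^T y >= c,  y >= 0.

So the dual LP is:
  minimize  11y1 + 10y2 + 5y3 + 13y4
  subject to:
    y1 + 2y3 + 2y4 >= 4
    y2 + 2y3 + y4 >= 3
    y1, y2, y3, y4 >= 0

Solving the primal: x* = (2.5, 0).
  primal value c^T x* = 10.
Solving the dual: y* = (0, 0, 2, 0).
  dual value b^T y* = 10.
Strong duality: c^T x* = b^T y*. Confirmed.

10


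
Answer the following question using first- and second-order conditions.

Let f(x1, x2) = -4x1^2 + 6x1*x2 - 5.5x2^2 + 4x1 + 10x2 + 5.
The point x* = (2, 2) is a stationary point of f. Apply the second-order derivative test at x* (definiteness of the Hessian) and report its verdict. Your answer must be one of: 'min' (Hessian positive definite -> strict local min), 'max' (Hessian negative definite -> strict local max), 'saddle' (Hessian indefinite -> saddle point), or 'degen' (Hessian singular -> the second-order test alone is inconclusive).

Compute the Hessian H = grad^2 f:
  H = [[-8, 6], [6, -11]]
Verify stationarity: grad f(x*) = H x* + g = (0, 0).
Eigenvalues of H: -15.6847, -3.3153.
Both eigenvalues < 0, so H is negative definite -> x* is a strict local max.

max


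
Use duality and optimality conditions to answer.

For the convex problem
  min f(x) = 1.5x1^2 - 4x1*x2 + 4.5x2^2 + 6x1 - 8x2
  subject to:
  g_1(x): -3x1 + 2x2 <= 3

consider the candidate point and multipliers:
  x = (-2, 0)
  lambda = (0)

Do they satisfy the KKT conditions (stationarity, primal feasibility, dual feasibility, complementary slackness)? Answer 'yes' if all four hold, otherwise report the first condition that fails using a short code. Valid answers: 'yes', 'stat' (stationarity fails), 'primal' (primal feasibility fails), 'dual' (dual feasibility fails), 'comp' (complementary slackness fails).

Gradient of f: grad f(x) = Q x + c = (0, 0)
Constraint values g_i(x) = a_i^T x - b_i:
  g_1((-2, 0)) = 3
Stationarity residual: grad f(x) + sum_i lambda_i a_i = (0, 0)
  -> stationarity OK
Primal feasibility (all g_i <= 0): FAILS
Dual feasibility (all lambda_i >= 0): OK
Complementary slackness (lambda_i * g_i(x) = 0 for all i): OK

Verdict: the first failing condition is primal_feasibility -> primal.

primal


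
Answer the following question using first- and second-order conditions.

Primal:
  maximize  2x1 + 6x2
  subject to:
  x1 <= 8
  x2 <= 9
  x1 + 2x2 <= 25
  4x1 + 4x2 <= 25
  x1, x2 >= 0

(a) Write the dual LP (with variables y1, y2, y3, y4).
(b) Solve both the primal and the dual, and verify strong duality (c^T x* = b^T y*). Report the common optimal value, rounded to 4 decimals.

The standard primal-dual pair for 'max c^T x s.t. A x <= b, x >= 0' is:
  Dual:  min b^T y  s.t.  A^T y >= c,  y >= 0.

So the dual LP is:
  minimize  8y1 + 9y2 + 25y3 + 25y4
  subject to:
    y1 + y3 + 4y4 >= 2
    y2 + 2y3 + 4y4 >= 6
    y1, y2, y3, y4 >= 0

Solving the primal: x* = (0, 6.25).
  primal value c^T x* = 37.5.
Solving the dual: y* = (0, 0, 0, 1.5).
  dual value b^T y* = 37.5.
Strong duality: c^T x* = b^T y*. Confirmed.

37.5


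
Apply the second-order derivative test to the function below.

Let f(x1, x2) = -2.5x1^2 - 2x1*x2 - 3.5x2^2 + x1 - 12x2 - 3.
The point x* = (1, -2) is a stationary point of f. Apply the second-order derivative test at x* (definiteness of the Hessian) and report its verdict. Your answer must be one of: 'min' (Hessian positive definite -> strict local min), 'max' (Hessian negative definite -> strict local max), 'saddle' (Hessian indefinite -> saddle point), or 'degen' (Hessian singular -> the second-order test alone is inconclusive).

Compute the Hessian H = grad^2 f:
  H = [[-5, -2], [-2, -7]]
Verify stationarity: grad f(x*) = H x* + g = (0, 0).
Eigenvalues of H: -8.2361, -3.7639.
Both eigenvalues < 0, so H is negative definite -> x* is a strict local max.

max


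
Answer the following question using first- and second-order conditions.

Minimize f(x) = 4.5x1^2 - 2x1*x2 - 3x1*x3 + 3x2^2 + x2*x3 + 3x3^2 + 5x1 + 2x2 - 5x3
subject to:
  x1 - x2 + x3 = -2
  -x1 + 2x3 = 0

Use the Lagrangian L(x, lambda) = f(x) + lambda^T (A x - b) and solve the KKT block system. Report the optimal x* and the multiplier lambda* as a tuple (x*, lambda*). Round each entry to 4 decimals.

Form the Lagrangian:
  L(x, lambda) = (1/2) x^T Q x + c^T x + lambda^T (A x - b)
Stationarity (grad_x L = 0): Q x + c + A^T lambda = 0.
Primal feasibility: A x = b.

This gives the KKT block system:
  [ Q   A^T ] [ x     ]   [-c ]
  [ A    0  ] [ lambda ] = [ b ]

Solving the linear system:
  x*      = (-1.2424, 0.1364, -0.6212)
  lambda* = (4.6818, 0.0909)
  f(x*)   = 3.2652

x* = (-1.2424, 0.1364, -0.6212), lambda* = (4.6818, 0.0909)


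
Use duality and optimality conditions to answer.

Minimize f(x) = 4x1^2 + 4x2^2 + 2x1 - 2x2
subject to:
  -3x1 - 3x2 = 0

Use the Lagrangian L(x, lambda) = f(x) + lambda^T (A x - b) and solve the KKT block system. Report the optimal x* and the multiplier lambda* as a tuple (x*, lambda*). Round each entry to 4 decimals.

Form the Lagrangian:
  L(x, lambda) = (1/2) x^T Q x + c^T x + lambda^T (A x - b)
Stationarity (grad_x L = 0): Q x + c + A^T lambda = 0.
Primal feasibility: A x = b.

This gives the KKT block system:
  [ Q   A^T ] [ x     ]   [-c ]
  [ A    0  ] [ lambda ] = [ b ]

Solving the linear system:
  x*      = (-0.25, 0.25)
  lambda* = (0)
  f(x*)   = -0.5

x* = (-0.25, 0.25), lambda* = (0)


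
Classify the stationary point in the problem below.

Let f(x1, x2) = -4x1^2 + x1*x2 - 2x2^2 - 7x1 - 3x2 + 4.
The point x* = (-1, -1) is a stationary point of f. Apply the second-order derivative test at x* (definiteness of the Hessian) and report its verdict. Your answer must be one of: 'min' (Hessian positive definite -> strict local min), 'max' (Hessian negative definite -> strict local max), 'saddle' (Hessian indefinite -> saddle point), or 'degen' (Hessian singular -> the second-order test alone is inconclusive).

Compute the Hessian H = grad^2 f:
  H = [[-8, 1], [1, -4]]
Verify stationarity: grad f(x*) = H x* + g = (0, 0).
Eigenvalues of H: -8.2361, -3.7639.
Both eigenvalues < 0, so H is negative definite -> x* is a strict local max.

max


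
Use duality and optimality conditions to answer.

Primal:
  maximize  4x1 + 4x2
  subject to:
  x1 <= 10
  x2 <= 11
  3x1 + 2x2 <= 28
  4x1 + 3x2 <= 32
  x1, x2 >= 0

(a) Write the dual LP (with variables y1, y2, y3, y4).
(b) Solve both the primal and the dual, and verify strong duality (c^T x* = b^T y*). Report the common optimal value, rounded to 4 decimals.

The standard primal-dual pair for 'max c^T x s.t. A x <= b, x >= 0' is:
  Dual:  min b^T y  s.t.  A^T y >= c,  y >= 0.

So the dual LP is:
  minimize  10y1 + 11y2 + 28y3 + 32y4
  subject to:
    y1 + 3y3 + 4y4 >= 4
    y2 + 2y3 + 3y4 >= 4
    y1, y2, y3, y4 >= 0

Solving the primal: x* = (0, 10.6667).
  primal value c^T x* = 42.6667.
Solving the dual: y* = (0, 0, 0, 1.3333).
  dual value b^T y* = 42.6667.
Strong duality: c^T x* = b^T y*. Confirmed.

42.6667


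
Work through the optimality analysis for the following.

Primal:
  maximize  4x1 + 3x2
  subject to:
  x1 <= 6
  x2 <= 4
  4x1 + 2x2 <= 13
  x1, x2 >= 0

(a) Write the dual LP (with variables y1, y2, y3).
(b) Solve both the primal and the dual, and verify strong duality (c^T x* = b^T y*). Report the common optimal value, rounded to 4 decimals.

The standard primal-dual pair for 'max c^T x s.t. A x <= b, x >= 0' is:
  Dual:  min b^T y  s.t.  A^T y >= c,  y >= 0.

So the dual LP is:
  minimize  6y1 + 4y2 + 13y3
  subject to:
    y1 + 4y3 >= 4
    y2 + 2y3 >= 3
    y1, y2, y3 >= 0

Solving the primal: x* = (1.25, 4).
  primal value c^T x* = 17.
Solving the dual: y* = (0, 1, 1).
  dual value b^T y* = 17.
Strong duality: c^T x* = b^T y*. Confirmed.

17


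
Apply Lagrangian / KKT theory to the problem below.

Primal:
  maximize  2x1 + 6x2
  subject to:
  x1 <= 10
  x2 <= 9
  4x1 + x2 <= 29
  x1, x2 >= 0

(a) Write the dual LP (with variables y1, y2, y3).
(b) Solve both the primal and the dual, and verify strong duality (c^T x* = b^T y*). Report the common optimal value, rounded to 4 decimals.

The standard primal-dual pair for 'max c^T x s.t. A x <= b, x >= 0' is:
  Dual:  min b^T y  s.t.  A^T y >= c,  y >= 0.

So the dual LP is:
  minimize  10y1 + 9y2 + 29y3
  subject to:
    y1 + 4y3 >= 2
    y2 + y3 >= 6
    y1, y2, y3 >= 0

Solving the primal: x* = (5, 9).
  primal value c^T x* = 64.
Solving the dual: y* = (0, 5.5, 0.5).
  dual value b^T y* = 64.
Strong duality: c^T x* = b^T y*. Confirmed.

64


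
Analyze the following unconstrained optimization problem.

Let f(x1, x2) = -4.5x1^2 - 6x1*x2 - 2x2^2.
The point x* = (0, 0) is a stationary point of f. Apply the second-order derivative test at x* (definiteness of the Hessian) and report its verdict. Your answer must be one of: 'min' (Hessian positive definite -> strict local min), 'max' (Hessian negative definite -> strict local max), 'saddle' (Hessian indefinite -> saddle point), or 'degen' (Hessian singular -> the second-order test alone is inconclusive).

Compute the Hessian H = grad^2 f:
  H = [[-9, -6], [-6, -4]]
Verify stationarity: grad f(x*) = H x* + g = (0, 0).
Eigenvalues of H: -13, 0.
H has a zero eigenvalue (singular; negative semidefinite but not definite), so H is neither positive definite, negative definite, nor indefinite. The second-order test alone is inconclusive -> degen.
(Indeed, f is constant along the null direction of H through x*, so x* is not a strict local extremum.)

degen


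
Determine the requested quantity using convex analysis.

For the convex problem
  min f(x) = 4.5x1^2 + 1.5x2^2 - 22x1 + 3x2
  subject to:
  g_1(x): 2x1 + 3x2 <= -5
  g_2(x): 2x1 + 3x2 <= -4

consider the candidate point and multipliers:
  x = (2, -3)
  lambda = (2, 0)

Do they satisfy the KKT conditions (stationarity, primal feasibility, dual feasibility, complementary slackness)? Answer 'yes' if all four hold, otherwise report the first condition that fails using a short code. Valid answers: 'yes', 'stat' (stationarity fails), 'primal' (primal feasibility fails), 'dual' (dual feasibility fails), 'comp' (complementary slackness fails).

Gradient of f: grad f(x) = Q x + c = (-4, -6)
Constraint values g_i(x) = a_i^T x - b_i:
  g_1((2, -3)) = 0
  g_2((2, -3)) = -1
Stationarity residual: grad f(x) + sum_i lambda_i a_i = (0, 0)
  -> stationarity OK
Primal feasibility (all g_i <= 0): OK
Dual feasibility (all lambda_i >= 0): OK
Complementary slackness (lambda_i * g_i(x) = 0 for all i): OK

Verdict: yes, KKT holds.

yes


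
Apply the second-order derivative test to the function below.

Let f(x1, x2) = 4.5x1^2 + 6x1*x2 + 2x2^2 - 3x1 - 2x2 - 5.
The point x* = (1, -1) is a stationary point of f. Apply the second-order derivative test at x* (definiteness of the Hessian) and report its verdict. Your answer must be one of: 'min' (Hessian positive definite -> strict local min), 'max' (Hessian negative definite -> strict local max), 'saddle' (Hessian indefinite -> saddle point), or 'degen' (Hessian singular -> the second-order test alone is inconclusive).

Compute the Hessian H = grad^2 f:
  H = [[9, 6], [6, 4]]
Verify stationarity: grad f(x*) = H x* + g = (0, 0).
Eigenvalues of H: 0, 13.
H has a zero eigenvalue (singular; positive semidefinite but not definite), so H is neither positive definite, negative definite, nor indefinite. The second-order test alone is inconclusive -> degen.
(Indeed, f is constant along the null direction of H through x*, so x* is not a strict local extremum.)

degen


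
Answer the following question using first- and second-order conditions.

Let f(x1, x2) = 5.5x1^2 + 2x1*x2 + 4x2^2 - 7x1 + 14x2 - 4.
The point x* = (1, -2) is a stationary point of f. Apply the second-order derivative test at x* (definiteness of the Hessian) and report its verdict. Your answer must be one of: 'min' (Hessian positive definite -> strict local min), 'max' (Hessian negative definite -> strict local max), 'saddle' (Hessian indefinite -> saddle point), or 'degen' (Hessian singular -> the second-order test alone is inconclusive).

Compute the Hessian H = grad^2 f:
  H = [[11, 2], [2, 8]]
Verify stationarity: grad f(x*) = H x* + g = (0, 0).
Eigenvalues of H: 7, 12.
Both eigenvalues > 0, so H is positive definite -> x* is a strict local min.

min


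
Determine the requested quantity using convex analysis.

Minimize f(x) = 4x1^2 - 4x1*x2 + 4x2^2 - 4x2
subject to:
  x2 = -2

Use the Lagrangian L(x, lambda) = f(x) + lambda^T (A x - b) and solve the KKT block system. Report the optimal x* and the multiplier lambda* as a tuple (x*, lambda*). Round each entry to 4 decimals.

Form the Lagrangian:
  L(x, lambda) = (1/2) x^T Q x + c^T x + lambda^T (A x - b)
Stationarity (grad_x L = 0): Q x + c + A^T lambda = 0.
Primal feasibility: A x = b.

This gives the KKT block system:
  [ Q   A^T ] [ x     ]   [-c ]
  [ A    0  ] [ lambda ] = [ b ]

Solving the linear system:
  x*      = (-1, -2)
  lambda* = (16)
  f(x*)   = 20

x* = (-1, -2), lambda* = (16)


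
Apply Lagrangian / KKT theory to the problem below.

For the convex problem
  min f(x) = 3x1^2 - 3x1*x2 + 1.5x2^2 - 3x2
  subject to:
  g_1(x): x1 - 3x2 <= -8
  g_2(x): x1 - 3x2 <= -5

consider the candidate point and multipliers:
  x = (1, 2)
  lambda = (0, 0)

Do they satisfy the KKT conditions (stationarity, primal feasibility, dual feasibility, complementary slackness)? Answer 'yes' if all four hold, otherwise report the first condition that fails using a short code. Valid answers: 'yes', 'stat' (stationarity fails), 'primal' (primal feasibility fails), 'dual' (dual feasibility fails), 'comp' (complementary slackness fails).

Gradient of f: grad f(x) = Q x + c = (0, 0)
Constraint values g_i(x) = a_i^T x - b_i:
  g_1((1, 2)) = 3
  g_2((1, 2)) = 0
Stationarity residual: grad f(x) + sum_i lambda_i a_i = (0, 0)
  -> stationarity OK
Primal feasibility (all g_i <= 0): FAILS
Dual feasibility (all lambda_i >= 0): OK
Complementary slackness (lambda_i * g_i(x) = 0 for all i): OK

Verdict: the first failing condition is primal_feasibility -> primal.

primal


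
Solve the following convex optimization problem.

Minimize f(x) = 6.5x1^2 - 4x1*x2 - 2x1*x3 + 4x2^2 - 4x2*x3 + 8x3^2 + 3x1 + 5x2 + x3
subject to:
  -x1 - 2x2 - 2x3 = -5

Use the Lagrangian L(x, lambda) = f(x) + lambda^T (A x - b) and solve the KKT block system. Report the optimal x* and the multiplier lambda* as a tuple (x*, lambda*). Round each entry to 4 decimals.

Form the Lagrangian:
  L(x, lambda) = (1/2) x^T Q x + c^T x + lambda^T (A x - b)
Stationarity (grad_x L = 0): Q x + c + A^T lambda = 0.
Primal feasibility: A x = b.

This gives the KKT block system:
  [ Q   A^T ] [ x     ]   [-c ]
  [ A    0  ] [ lambda ] = [ b ]

Solving the linear system:
  x*      = (0.6471, 1.2757, 0.9007)
  lambda* = (4.5074)
  f(x*)   = 15.8787

x* = (0.6471, 1.2757, 0.9007), lambda* = (4.5074)


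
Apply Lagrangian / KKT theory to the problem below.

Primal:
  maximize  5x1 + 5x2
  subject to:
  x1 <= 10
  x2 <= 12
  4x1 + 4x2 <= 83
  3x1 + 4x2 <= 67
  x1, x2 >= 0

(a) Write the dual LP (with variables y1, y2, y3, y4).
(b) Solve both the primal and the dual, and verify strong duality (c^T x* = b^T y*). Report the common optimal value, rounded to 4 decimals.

The standard primal-dual pair for 'max c^T x s.t. A x <= b, x >= 0' is:
  Dual:  min b^T y  s.t.  A^T y >= c,  y >= 0.

So the dual LP is:
  minimize  10y1 + 12y2 + 83y3 + 67y4
  subject to:
    y1 + 4y3 + 3y4 >= 5
    y2 + 4y3 + 4y4 >= 5
    y1, y2, y3, y4 >= 0

Solving the primal: x* = (10, 9.25).
  primal value c^T x* = 96.25.
Solving the dual: y* = (1.25, 0, 0, 1.25).
  dual value b^T y* = 96.25.
Strong duality: c^T x* = b^T y*. Confirmed.

96.25


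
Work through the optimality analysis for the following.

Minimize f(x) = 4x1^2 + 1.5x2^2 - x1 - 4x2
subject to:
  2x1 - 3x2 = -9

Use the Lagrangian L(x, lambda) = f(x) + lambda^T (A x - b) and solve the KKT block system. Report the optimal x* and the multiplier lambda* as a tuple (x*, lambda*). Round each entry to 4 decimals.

Form the Lagrangian:
  L(x, lambda) = (1/2) x^T Q x + c^T x + lambda^T (A x - b)
Stationarity (grad_x L = 0): Q x + c + A^T lambda = 0.
Primal feasibility: A x = b.

This gives the KKT block system:
  [ Q   A^T ] [ x     ]   [-c ]
  [ A    0  ] [ lambda ] = [ b ]

Solving the linear system:
  x*      = (-0.25, 2.8333)
  lambda* = (1.5)
  f(x*)   = 1.2083

x* = (-0.25, 2.8333), lambda* = (1.5)


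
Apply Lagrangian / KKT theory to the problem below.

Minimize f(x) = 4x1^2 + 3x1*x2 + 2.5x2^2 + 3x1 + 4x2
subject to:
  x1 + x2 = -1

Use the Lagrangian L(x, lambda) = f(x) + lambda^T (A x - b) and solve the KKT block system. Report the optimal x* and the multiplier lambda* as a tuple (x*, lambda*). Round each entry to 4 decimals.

Form the Lagrangian:
  L(x, lambda) = (1/2) x^T Q x + c^T x + lambda^T (A x - b)
Stationarity (grad_x L = 0): Q x + c + A^T lambda = 0.
Primal feasibility: A x = b.

This gives the KKT block system:
  [ Q   A^T ] [ x     ]   [-c ]
  [ A    0  ] [ lambda ] = [ b ]

Solving the linear system:
  x*      = (-0.1429, -0.8571)
  lambda* = (0.7143)
  f(x*)   = -1.5714

x* = (-0.1429, -0.8571), lambda* = (0.7143)


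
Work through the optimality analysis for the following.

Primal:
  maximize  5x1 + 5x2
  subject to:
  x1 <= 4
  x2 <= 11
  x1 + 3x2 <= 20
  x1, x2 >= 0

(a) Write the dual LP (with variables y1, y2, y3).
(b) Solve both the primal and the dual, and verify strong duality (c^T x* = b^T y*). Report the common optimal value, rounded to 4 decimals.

The standard primal-dual pair for 'max c^T x s.t. A x <= b, x >= 0' is:
  Dual:  min b^T y  s.t.  A^T y >= c,  y >= 0.

So the dual LP is:
  minimize  4y1 + 11y2 + 20y3
  subject to:
    y1 + y3 >= 5
    y2 + 3y3 >= 5
    y1, y2, y3 >= 0

Solving the primal: x* = (4, 5.3333).
  primal value c^T x* = 46.6667.
Solving the dual: y* = (3.3333, 0, 1.6667).
  dual value b^T y* = 46.6667.
Strong duality: c^T x* = b^T y*. Confirmed.

46.6667


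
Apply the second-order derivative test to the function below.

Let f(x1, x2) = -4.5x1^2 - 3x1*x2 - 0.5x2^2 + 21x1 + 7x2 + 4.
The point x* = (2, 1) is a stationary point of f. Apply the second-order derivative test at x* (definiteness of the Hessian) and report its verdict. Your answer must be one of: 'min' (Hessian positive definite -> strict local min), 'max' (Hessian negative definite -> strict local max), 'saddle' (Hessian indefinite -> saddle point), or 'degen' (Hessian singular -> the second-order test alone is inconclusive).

Compute the Hessian H = grad^2 f:
  H = [[-9, -3], [-3, -1]]
Verify stationarity: grad f(x*) = H x* + g = (0, 0).
Eigenvalues of H: -10, 0.
H has a zero eigenvalue (singular; negative semidefinite but not definite), so H is neither positive definite, negative definite, nor indefinite. The second-order test alone is inconclusive -> degen.
(Indeed, f is constant along the null direction of H through x*, so x* is not a strict local extremum.)

degen


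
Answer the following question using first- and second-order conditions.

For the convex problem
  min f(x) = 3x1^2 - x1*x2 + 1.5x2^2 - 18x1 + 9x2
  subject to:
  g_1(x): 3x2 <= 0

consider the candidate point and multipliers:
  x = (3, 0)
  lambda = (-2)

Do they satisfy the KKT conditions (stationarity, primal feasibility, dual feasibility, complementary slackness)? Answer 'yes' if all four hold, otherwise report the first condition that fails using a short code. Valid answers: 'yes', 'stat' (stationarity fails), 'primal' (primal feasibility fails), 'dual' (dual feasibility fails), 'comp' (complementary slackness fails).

Gradient of f: grad f(x) = Q x + c = (0, 6)
Constraint values g_i(x) = a_i^T x - b_i:
  g_1((3, 0)) = 0
Stationarity residual: grad f(x) + sum_i lambda_i a_i = (0, 0)
  -> stationarity OK
Primal feasibility (all g_i <= 0): OK
Dual feasibility (all lambda_i >= 0): FAILS
Complementary slackness (lambda_i * g_i(x) = 0 for all i): OK

Verdict: the first failing condition is dual_feasibility -> dual.

dual


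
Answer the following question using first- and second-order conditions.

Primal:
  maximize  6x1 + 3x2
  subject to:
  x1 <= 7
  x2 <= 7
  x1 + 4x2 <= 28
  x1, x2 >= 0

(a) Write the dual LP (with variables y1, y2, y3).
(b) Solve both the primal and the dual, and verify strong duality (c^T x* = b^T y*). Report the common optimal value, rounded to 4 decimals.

The standard primal-dual pair for 'max c^T x s.t. A x <= b, x >= 0' is:
  Dual:  min b^T y  s.t.  A^T y >= c,  y >= 0.

So the dual LP is:
  minimize  7y1 + 7y2 + 28y3
  subject to:
    y1 + y3 >= 6
    y2 + 4y3 >= 3
    y1, y2, y3 >= 0

Solving the primal: x* = (7, 5.25).
  primal value c^T x* = 57.75.
Solving the dual: y* = (5.25, 0, 0.75).
  dual value b^T y* = 57.75.
Strong duality: c^T x* = b^T y*. Confirmed.

57.75


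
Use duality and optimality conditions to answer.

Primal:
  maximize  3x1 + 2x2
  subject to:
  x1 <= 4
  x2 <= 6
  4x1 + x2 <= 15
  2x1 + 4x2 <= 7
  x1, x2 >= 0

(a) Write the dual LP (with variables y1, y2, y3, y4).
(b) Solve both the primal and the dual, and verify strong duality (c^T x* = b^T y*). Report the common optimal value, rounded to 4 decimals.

The standard primal-dual pair for 'max c^T x s.t. A x <= b, x >= 0' is:
  Dual:  min b^T y  s.t.  A^T y >= c,  y >= 0.

So the dual LP is:
  minimize  4y1 + 6y2 + 15y3 + 7y4
  subject to:
    y1 + 4y3 + 2y4 >= 3
    y2 + y3 + 4y4 >= 2
    y1, y2, y3, y4 >= 0

Solving the primal: x* = (3.5, 0).
  primal value c^T x* = 10.5.
Solving the dual: y* = (0, 0, 0, 1.5).
  dual value b^T y* = 10.5.
Strong duality: c^T x* = b^T y*. Confirmed.

10.5


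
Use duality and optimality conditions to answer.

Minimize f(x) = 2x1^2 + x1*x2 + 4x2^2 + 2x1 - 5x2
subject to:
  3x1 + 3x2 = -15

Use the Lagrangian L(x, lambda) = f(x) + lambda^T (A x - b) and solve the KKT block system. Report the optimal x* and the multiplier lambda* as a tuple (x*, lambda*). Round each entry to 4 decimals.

Form the Lagrangian:
  L(x, lambda) = (1/2) x^T Q x + c^T x + lambda^T (A x - b)
Stationarity (grad_x L = 0): Q x + c + A^T lambda = 0.
Primal feasibility: A x = b.

This gives the KKT block system:
  [ Q   A^T ] [ x     ]   [-c ]
  [ A    0  ] [ lambda ] = [ b ]

Solving the linear system:
  x*      = (-4.2, -0.8)
  lambda* = (5.2)
  f(x*)   = 36.8

x* = (-4.2, -0.8), lambda* = (5.2)


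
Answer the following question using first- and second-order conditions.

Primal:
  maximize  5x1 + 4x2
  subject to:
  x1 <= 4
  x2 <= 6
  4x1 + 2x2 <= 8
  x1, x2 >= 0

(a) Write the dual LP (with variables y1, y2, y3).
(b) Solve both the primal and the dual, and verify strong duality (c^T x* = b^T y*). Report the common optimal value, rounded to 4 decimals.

The standard primal-dual pair for 'max c^T x s.t. A x <= b, x >= 0' is:
  Dual:  min b^T y  s.t.  A^T y >= c,  y >= 0.

So the dual LP is:
  minimize  4y1 + 6y2 + 8y3
  subject to:
    y1 + 4y3 >= 5
    y2 + 2y3 >= 4
    y1, y2, y3 >= 0

Solving the primal: x* = (0, 4).
  primal value c^T x* = 16.
Solving the dual: y* = (0, 0, 2).
  dual value b^T y* = 16.
Strong duality: c^T x* = b^T y*. Confirmed.

16


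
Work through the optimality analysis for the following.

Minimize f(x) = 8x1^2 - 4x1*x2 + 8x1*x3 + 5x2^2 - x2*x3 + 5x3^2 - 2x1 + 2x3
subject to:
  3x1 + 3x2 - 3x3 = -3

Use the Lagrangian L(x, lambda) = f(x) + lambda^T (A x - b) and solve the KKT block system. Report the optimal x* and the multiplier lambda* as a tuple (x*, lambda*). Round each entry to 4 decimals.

Form the Lagrangian:
  L(x, lambda) = (1/2) x^T Q x + c^T x + lambda^T (A x - b)
Stationarity (grad_x L = 0): Q x + c + A^T lambda = 0.
Primal feasibility: A x = b.

This gives the KKT block system:
  [ Q   A^T ] [ x     ]   [-c ]
  [ A    0  ] [ lambda ] = [ b ]

Solving the linear system:
  x*      = (-0.3083, -0.3884, 0.3032)
  lambda* = (0.9847)
  f(x*)   = 2.0886

x* = (-0.3083, -0.3884, 0.3032), lambda* = (0.9847)


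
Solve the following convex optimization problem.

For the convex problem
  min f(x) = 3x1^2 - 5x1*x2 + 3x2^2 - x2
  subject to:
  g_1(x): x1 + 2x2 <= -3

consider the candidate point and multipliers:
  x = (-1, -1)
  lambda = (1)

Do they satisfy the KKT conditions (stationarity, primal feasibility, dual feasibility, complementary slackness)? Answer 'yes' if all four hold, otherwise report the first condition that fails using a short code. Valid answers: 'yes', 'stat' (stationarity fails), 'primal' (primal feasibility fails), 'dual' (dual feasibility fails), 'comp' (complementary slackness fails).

Gradient of f: grad f(x) = Q x + c = (-1, -2)
Constraint values g_i(x) = a_i^T x - b_i:
  g_1((-1, -1)) = 0
Stationarity residual: grad f(x) + sum_i lambda_i a_i = (0, 0)
  -> stationarity OK
Primal feasibility (all g_i <= 0): OK
Dual feasibility (all lambda_i >= 0): OK
Complementary slackness (lambda_i * g_i(x) = 0 for all i): OK

Verdict: yes, KKT holds.

yes


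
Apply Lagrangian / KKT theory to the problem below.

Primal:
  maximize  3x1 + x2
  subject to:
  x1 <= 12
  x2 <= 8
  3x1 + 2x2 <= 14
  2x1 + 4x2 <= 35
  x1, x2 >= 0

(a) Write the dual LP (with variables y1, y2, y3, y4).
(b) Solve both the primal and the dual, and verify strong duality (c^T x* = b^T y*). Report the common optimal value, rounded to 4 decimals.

The standard primal-dual pair for 'max c^T x s.t. A x <= b, x >= 0' is:
  Dual:  min b^T y  s.t.  A^T y >= c,  y >= 0.

So the dual LP is:
  minimize  12y1 + 8y2 + 14y3 + 35y4
  subject to:
    y1 + 3y3 + 2y4 >= 3
    y2 + 2y3 + 4y4 >= 1
    y1, y2, y3, y4 >= 0

Solving the primal: x* = (4.6667, 0).
  primal value c^T x* = 14.
Solving the dual: y* = (0, 0, 1, 0).
  dual value b^T y* = 14.
Strong duality: c^T x* = b^T y*. Confirmed.

14


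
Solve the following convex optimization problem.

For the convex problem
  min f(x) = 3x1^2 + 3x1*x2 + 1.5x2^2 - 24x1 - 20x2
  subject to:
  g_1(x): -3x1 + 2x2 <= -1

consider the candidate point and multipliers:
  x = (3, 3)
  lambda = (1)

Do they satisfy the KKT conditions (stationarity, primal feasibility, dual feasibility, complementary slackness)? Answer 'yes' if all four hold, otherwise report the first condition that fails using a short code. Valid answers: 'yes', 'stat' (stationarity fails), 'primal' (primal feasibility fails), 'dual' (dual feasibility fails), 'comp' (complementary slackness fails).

Gradient of f: grad f(x) = Q x + c = (3, -2)
Constraint values g_i(x) = a_i^T x - b_i:
  g_1((3, 3)) = -2
Stationarity residual: grad f(x) + sum_i lambda_i a_i = (0, 0)
  -> stationarity OK
Primal feasibility (all g_i <= 0): OK
Dual feasibility (all lambda_i >= 0): OK
Complementary slackness (lambda_i * g_i(x) = 0 for all i): FAILS

Verdict: the first failing condition is complementary_slackness -> comp.

comp


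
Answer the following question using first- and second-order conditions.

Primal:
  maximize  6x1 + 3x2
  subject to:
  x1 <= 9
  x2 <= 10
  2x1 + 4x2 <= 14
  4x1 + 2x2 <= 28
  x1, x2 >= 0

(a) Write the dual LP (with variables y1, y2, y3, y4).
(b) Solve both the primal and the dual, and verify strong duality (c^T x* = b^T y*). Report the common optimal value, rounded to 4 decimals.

The standard primal-dual pair for 'max c^T x s.t. A x <= b, x >= 0' is:
  Dual:  min b^T y  s.t.  A^T y >= c,  y >= 0.

So the dual LP is:
  minimize  9y1 + 10y2 + 14y3 + 28y4
  subject to:
    y1 + 2y3 + 4y4 >= 6
    y2 + 4y3 + 2y4 >= 3
    y1, y2, y3, y4 >= 0

Solving the primal: x* = (7, 0).
  primal value c^T x* = 42.
Solving the dual: y* = (0, 0, 0, 1.5).
  dual value b^T y* = 42.
Strong duality: c^T x* = b^T y*. Confirmed.

42


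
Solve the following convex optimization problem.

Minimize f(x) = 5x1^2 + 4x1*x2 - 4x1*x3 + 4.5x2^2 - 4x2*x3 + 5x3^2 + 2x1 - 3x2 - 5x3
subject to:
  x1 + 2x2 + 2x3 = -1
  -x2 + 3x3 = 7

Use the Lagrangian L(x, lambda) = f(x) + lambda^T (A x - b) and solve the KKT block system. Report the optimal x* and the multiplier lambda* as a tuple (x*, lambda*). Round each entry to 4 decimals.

Form the Lagrangian:
  L(x, lambda) = (1/2) x^T Q x + c^T x + lambda^T (A x - b)
Stationarity (grad_x L = 0): Q x + c + A^T lambda = 0.
Primal feasibility: A x = b.

This gives the KKT block system:
  [ Q   A^T ] [ x     ]   [-c ]
  [ A    0  ] [ lambda ] = [ b ]

Solving the linear system:
  x*      = (0.5233, -2.3212, 1.5596)
  lambda* = (8.2902, -11.456)
  f(x*)   = 44.3472

x* = (0.5233, -2.3212, 1.5596), lambda* = (8.2902, -11.456)


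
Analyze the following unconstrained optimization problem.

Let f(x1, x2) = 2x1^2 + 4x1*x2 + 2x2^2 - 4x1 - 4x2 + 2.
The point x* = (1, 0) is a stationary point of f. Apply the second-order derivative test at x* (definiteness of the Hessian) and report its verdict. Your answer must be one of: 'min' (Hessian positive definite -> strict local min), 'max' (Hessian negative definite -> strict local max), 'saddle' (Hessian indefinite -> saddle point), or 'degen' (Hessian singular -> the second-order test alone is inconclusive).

Compute the Hessian H = grad^2 f:
  H = [[4, 4], [4, 4]]
Verify stationarity: grad f(x*) = H x* + g = (0, 0).
Eigenvalues of H: 0, 8.
H has a zero eigenvalue (singular; positive semidefinite but not definite), so H is neither positive definite, negative definite, nor indefinite. The second-order test alone is inconclusive -> degen.
(Indeed, f is constant along the null direction of H through x*, so x* is not a strict local extremum.)

degen


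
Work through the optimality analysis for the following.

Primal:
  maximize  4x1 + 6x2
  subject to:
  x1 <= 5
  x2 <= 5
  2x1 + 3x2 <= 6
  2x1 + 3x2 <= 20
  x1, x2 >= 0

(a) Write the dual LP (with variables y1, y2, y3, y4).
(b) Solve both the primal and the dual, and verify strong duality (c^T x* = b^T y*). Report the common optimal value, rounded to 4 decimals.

The standard primal-dual pair for 'max c^T x s.t. A x <= b, x >= 0' is:
  Dual:  min b^T y  s.t.  A^T y >= c,  y >= 0.

So the dual LP is:
  minimize  5y1 + 5y2 + 6y3 + 20y4
  subject to:
    y1 + 2y3 + 2y4 >= 4
    y2 + 3y3 + 3y4 >= 6
    y1, y2, y3, y4 >= 0

Solving the primal: x* = (3, 0).
  primal value c^T x* = 12.
Solving the dual: y* = (0, 0, 2, 0).
  dual value b^T y* = 12.
Strong duality: c^T x* = b^T y*. Confirmed.

12


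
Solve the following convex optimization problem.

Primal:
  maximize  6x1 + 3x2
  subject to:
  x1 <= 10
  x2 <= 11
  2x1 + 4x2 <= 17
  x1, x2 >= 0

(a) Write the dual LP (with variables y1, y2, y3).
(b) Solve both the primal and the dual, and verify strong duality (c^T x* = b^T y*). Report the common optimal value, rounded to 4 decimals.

The standard primal-dual pair for 'max c^T x s.t. A x <= b, x >= 0' is:
  Dual:  min b^T y  s.t.  A^T y >= c,  y >= 0.

So the dual LP is:
  minimize  10y1 + 11y2 + 17y3
  subject to:
    y1 + 2y3 >= 6
    y2 + 4y3 >= 3
    y1, y2, y3 >= 0

Solving the primal: x* = (8.5, 0).
  primal value c^T x* = 51.
Solving the dual: y* = (0, 0, 3).
  dual value b^T y* = 51.
Strong duality: c^T x* = b^T y*. Confirmed.

51


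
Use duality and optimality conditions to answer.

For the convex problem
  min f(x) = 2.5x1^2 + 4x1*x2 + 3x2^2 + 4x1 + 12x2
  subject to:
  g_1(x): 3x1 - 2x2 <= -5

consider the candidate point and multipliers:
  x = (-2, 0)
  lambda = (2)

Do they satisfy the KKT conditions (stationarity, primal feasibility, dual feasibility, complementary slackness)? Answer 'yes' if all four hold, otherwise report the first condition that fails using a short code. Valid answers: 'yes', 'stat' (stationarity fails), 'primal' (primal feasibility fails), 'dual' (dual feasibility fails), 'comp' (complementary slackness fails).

Gradient of f: grad f(x) = Q x + c = (-6, 4)
Constraint values g_i(x) = a_i^T x - b_i:
  g_1((-2, 0)) = -1
Stationarity residual: grad f(x) + sum_i lambda_i a_i = (0, 0)
  -> stationarity OK
Primal feasibility (all g_i <= 0): OK
Dual feasibility (all lambda_i >= 0): OK
Complementary slackness (lambda_i * g_i(x) = 0 for all i): FAILS

Verdict: the first failing condition is complementary_slackness -> comp.

comp


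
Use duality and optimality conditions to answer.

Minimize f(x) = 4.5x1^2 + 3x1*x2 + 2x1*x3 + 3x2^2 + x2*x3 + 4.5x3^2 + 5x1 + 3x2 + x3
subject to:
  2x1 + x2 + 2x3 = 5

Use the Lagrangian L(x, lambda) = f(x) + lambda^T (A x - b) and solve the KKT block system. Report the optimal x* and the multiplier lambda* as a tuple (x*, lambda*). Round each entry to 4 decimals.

Form the Lagrangian:
  L(x, lambda) = (1/2) x^T Q x + c^T x + lambda^T (A x - b)
Stationarity (grad_x L = 0): Q x + c + A^T lambda = 0.
Primal feasibility: A x = b.

This gives the KKT block system:
  [ Q   A^T ] [ x     ]   [-c ]
  [ A    0  ] [ lambda ] = [ b ]

Solving the linear system:
  x*      = (0.8912, 0.186, 1.5158)
  lambda* = (-8.3053)
  f(x*)   = 24.0281

x* = (0.8912, 0.186, 1.5158), lambda* = (-8.3053)


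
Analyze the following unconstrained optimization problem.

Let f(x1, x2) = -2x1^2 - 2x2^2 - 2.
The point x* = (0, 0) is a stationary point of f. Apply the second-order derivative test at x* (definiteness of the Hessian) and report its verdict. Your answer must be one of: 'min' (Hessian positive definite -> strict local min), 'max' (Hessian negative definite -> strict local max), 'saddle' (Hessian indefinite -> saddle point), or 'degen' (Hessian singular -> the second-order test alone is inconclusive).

Compute the Hessian H = grad^2 f:
  H = [[-4, 0], [0, -4]]
Verify stationarity: grad f(x*) = H x* + g = (0, 0).
Eigenvalues of H: -4, -4.
Both eigenvalues < 0, so H is negative definite -> x* is a strict local max.

max


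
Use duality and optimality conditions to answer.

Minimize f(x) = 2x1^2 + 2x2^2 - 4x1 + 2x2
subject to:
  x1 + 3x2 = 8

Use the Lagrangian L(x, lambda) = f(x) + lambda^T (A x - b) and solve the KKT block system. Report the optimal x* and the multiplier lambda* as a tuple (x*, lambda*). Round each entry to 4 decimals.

Form the Lagrangian:
  L(x, lambda) = (1/2) x^T Q x + c^T x + lambda^T (A x - b)
Stationarity (grad_x L = 0): Q x + c + A^T lambda = 0.
Primal feasibility: A x = b.

This gives the KKT block system:
  [ Q   A^T ] [ x     ]   [-c ]
  [ A    0  ] [ lambda ] = [ b ]

Solving the linear system:
  x*      = (1.85, 2.05)
  lambda* = (-3.4)
  f(x*)   = 11.95

x* = (1.85, 2.05), lambda* = (-3.4)


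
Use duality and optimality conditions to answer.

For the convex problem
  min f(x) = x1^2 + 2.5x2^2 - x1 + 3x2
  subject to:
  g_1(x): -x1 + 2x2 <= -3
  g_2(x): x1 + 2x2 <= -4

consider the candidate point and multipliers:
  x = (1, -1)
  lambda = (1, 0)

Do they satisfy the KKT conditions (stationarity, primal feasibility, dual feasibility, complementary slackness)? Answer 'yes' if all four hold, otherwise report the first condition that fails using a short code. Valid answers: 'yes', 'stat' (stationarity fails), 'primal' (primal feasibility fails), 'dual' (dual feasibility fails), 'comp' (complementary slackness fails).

Gradient of f: grad f(x) = Q x + c = (1, -2)
Constraint values g_i(x) = a_i^T x - b_i:
  g_1((1, -1)) = 0
  g_2((1, -1)) = 3
Stationarity residual: grad f(x) + sum_i lambda_i a_i = (0, 0)
  -> stationarity OK
Primal feasibility (all g_i <= 0): FAILS
Dual feasibility (all lambda_i >= 0): OK
Complementary slackness (lambda_i * g_i(x) = 0 for all i): OK

Verdict: the first failing condition is primal_feasibility -> primal.

primal


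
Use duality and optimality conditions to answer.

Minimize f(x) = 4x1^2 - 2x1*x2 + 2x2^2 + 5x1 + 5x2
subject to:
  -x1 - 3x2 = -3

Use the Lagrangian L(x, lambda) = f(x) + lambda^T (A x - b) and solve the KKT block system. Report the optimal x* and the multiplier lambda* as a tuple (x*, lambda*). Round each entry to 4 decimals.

Form the Lagrangian:
  L(x, lambda) = (1/2) x^T Q x + c^T x + lambda^T (A x - b)
Stationarity (grad_x L = 0): Q x + c + A^T lambda = 0.
Primal feasibility: A x = b.

This gives the KKT block system:
  [ Q   A^T ] [ x     ]   [-c ]
  [ A    0  ] [ lambda ] = [ b ]

Solving the linear system:
  x*      = (0, 1)
  lambda* = (3)
  f(x*)   = 7

x* = (0, 1), lambda* = (3)


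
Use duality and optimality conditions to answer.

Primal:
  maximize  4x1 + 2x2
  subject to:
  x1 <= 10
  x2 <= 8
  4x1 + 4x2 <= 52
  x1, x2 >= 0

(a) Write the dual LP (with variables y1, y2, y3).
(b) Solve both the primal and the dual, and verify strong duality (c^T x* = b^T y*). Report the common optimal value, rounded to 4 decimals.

The standard primal-dual pair for 'max c^T x s.t. A x <= b, x >= 0' is:
  Dual:  min b^T y  s.t.  A^T y >= c,  y >= 0.

So the dual LP is:
  minimize  10y1 + 8y2 + 52y3
  subject to:
    y1 + 4y3 >= 4
    y2 + 4y3 >= 2
    y1, y2, y3 >= 0

Solving the primal: x* = (10, 3).
  primal value c^T x* = 46.
Solving the dual: y* = (2, 0, 0.5).
  dual value b^T y* = 46.
Strong duality: c^T x* = b^T y*. Confirmed.

46


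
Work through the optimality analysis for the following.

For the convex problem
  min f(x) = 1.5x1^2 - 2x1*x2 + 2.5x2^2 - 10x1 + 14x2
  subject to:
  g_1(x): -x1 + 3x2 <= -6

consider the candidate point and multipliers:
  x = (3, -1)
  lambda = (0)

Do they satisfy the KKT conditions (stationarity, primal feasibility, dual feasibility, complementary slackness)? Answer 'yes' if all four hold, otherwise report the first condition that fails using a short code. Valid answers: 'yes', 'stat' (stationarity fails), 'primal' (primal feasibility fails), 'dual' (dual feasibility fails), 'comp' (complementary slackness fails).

Gradient of f: grad f(x) = Q x + c = (1, 3)
Constraint values g_i(x) = a_i^T x - b_i:
  g_1((3, -1)) = 0
Stationarity residual: grad f(x) + sum_i lambda_i a_i = (1, 3)
  -> stationarity FAILS
Primal feasibility (all g_i <= 0): OK
Dual feasibility (all lambda_i >= 0): OK
Complementary slackness (lambda_i * g_i(x) = 0 for all i): OK

Verdict: the first failing condition is stationarity -> stat.

stat


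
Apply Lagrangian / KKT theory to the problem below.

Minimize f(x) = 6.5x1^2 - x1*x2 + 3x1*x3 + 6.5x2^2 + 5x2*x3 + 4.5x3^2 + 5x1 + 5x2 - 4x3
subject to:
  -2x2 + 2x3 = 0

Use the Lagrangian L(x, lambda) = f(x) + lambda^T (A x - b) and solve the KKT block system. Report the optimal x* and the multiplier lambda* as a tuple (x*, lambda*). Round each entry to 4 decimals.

Form the Lagrangian:
  L(x, lambda) = (1/2) x^T Q x + c^T x + lambda^T (A x - b)
Stationarity (grad_x L = 0): Q x + c + A^T lambda = 0.
Primal feasibility: A x = b.

This gives the KKT block system:
  [ Q   A^T ] [ x     ]   [-c ]
  [ A    0  ] [ lambda ] = [ b ]

Solving the linear system:
  x*      = (-0.3835, -0.0073, -0.0073)
  lambda* = (2.6262)
  f(x*)   = -0.9624

x* = (-0.3835, -0.0073, -0.0073), lambda* = (2.6262)
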